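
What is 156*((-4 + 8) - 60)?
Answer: -8736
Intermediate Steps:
156*((-4 + 8) - 60) = 156*(4 - 60) = 156*(-56) = -8736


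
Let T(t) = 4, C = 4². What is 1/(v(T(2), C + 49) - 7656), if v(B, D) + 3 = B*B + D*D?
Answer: -1/3418 ≈ -0.00029257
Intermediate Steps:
C = 16
v(B, D) = -3 + B² + D² (v(B, D) = -3 + (B*B + D*D) = -3 + (B² + D²) = -3 + B² + D²)
1/(v(T(2), C + 49) - 7656) = 1/((-3 + 4² + (16 + 49)²) - 7656) = 1/((-3 + 16 + 65²) - 7656) = 1/((-3 + 16 + 4225) - 7656) = 1/(4238 - 7656) = 1/(-3418) = -1/3418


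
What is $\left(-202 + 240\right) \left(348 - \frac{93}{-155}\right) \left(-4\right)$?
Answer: $- \frac{264936}{5} \approx -52987.0$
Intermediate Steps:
$\left(-202 + 240\right) \left(348 - \frac{93}{-155}\right) \left(-4\right) = 38 \left(348 - - \frac{3}{5}\right) \left(-4\right) = 38 \left(348 + \frac{3}{5}\right) \left(-4\right) = 38 \cdot \frac{1743}{5} \left(-4\right) = \frac{66234}{5} \left(-4\right) = - \frac{264936}{5}$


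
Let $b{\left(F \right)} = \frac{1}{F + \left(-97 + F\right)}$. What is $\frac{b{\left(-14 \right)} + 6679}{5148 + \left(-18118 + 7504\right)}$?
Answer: $- \frac{417437}{341625} \approx -1.2219$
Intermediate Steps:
$b{\left(F \right)} = \frac{1}{-97 + 2 F}$
$\frac{b{\left(-14 \right)} + 6679}{5148 + \left(-18118 + 7504\right)} = \frac{\frac{1}{-97 + 2 \left(-14\right)} + 6679}{5148 + \left(-18118 + 7504\right)} = \frac{\frac{1}{-97 - 28} + 6679}{5148 - 10614} = \frac{\frac{1}{-125} + 6679}{-5466} = \left(- \frac{1}{125} + 6679\right) \left(- \frac{1}{5466}\right) = \frac{834874}{125} \left(- \frac{1}{5466}\right) = - \frac{417437}{341625}$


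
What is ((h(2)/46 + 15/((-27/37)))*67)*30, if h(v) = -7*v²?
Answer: -2935270/69 ≈ -42540.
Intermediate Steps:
((h(2)/46 + 15/((-27/37)))*67)*30 = ((-7*2²/46 + 15/((-27/37)))*67)*30 = ((-7*4*(1/46) + 15/((-27*1/37)))*67)*30 = ((-28*1/46 + 15/(-27/37))*67)*30 = ((-14/23 + 15*(-37/27))*67)*30 = ((-14/23 - 185/9)*67)*30 = -4381/207*67*30 = -293527/207*30 = -2935270/69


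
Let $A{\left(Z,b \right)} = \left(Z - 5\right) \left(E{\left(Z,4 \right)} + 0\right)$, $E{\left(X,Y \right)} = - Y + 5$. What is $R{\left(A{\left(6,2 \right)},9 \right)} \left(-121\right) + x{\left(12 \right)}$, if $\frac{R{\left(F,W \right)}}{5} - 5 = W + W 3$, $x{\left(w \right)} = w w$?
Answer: $-24661$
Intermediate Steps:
$E{\left(X,Y \right)} = 5 - Y$
$x{\left(w \right)} = w^{2}$
$A{\left(Z,b \right)} = -5 + Z$ ($A{\left(Z,b \right)} = \left(Z - 5\right) \left(\left(5 - 4\right) + 0\right) = \left(-5 + Z\right) \left(\left(5 - 4\right) + 0\right) = \left(-5 + Z\right) \left(1 + 0\right) = \left(-5 + Z\right) 1 = -5 + Z$)
$R{\left(F,W \right)} = 25 + 20 W$ ($R{\left(F,W \right)} = 25 + 5 \left(W + W 3\right) = 25 + 5 \left(W + 3 W\right) = 25 + 5 \cdot 4 W = 25 + 20 W$)
$R{\left(A{\left(6,2 \right)},9 \right)} \left(-121\right) + x{\left(12 \right)} = \left(25 + 20 \cdot 9\right) \left(-121\right) + 12^{2} = \left(25 + 180\right) \left(-121\right) + 144 = 205 \left(-121\right) + 144 = -24805 + 144 = -24661$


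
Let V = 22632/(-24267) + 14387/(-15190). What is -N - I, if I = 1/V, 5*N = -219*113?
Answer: 5716424074391/1154849015 ≈ 4949.9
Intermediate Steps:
V = -230969803/122871910 (V = 22632*(-1/24267) + 14387*(-1/15190) = -7544/8089 - 14387/15190 = -230969803/122871910 ≈ -1.8798)
N = -24747/5 (N = (-219*113)/5 = (1/5)*(-24747) = -24747/5 ≈ -4949.4)
I = -122871910/230969803 (I = 1/(-230969803/122871910) = -122871910/230969803 ≈ -0.53198)
-N - I = -1*(-24747/5) - 1*(-122871910/230969803) = 24747/5 + 122871910/230969803 = 5716424074391/1154849015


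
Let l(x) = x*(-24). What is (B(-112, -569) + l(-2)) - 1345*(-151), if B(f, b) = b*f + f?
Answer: 266759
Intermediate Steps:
l(x) = -24*x
B(f, b) = f + b*f
(B(-112, -569) + l(-2)) - 1345*(-151) = (-112*(1 - 569) - 24*(-2)) - 1345*(-151) = (-112*(-568) + 48) + 203095 = (63616 + 48) + 203095 = 63664 + 203095 = 266759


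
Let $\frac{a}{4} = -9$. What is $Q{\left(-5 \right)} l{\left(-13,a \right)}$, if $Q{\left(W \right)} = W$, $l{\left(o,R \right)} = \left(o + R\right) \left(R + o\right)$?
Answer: $-12005$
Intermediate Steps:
$a = -36$ ($a = 4 \left(-9\right) = -36$)
$l{\left(o,R \right)} = \left(R + o\right)^{2}$ ($l{\left(o,R \right)} = \left(R + o\right) \left(R + o\right) = \left(R + o\right)^{2}$)
$Q{\left(-5 \right)} l{\left(-13,a \right)} = - 5 \left(-36 - 13\right)^{2} = - 5 \left(-49\right)^{2} = \left(-5\right) 2401 = -12005$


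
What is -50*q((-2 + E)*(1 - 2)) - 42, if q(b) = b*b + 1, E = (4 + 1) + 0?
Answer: -542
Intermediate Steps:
E = 5 (E = 5 + 0 = 5)
q(b) = 1 + b² (q(b) = b² + 1 = 1 + b²)
-50*q((-2 + E)*(1 - 2)) - 42 = -50*(1 + ((-2 + 5)*(1 - 2))²) - 42 = -50*(1 + (3*(-1))²) - 42 = -50*(1 + (-3)²) - 42 = -50*(1 + 9) - 42 = -50*10 - 42 = -500 - 42 = -542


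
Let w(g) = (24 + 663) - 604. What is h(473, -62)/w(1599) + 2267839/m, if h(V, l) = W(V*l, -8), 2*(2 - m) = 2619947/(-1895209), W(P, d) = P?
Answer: 8592453571976/10200783 ≈ 8.4233e+5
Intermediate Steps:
w(g) = 83 (w(g) = 687 - 604 = 83)
m = 10200783/3790418 (m = 2 - 2619947/(2*(-1895209)) = 2 - 2619947*(-1)/(2*1895209) = 2 - ½*(-2619947/1895209) = 2 + 2619947/3790418 = 10200783/3790418 ≈ 2.6912)
h(V, l) = V*l
h(473, -62)/w(1599) + 2267839/m = (473*(-62))/83 + 2267839/(10200783/3790418) = -29326*1/83 + 2267839*(3790418/10200783) = -29326/83 + 8596057766702/10200783 = 8592453571976/10200783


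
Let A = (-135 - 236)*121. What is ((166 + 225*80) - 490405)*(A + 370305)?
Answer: -153673181946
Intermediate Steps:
A = -44891 (A = -371*121 = -44891)
((166 + 225*80) - 490405)*(A + 370305) = ((166 + 225*80) - 490405)*(-44891 + 370305) = ((166 + 18000) - 490405)*325414 = (18166 - 490405)*325414 = -472239*325414 = -153673181946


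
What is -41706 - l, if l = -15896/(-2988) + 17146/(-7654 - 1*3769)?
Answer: -355909092526/8532981 ≈ -41710.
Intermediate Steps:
l = 32586940/8532981 (l = -15896*(-1/2988) + 17146/(-7654 - 3769) = 3974/747 + 17146/(-11423) = 3974/747 + 17146*(-1/11423) = 3974/747 - 17146/11423 = 32586940/8532981 ≈ 3.8189)
-41706 - l = -41706 - 1*32586940/8532981 = -41706 - 32586940/8532981 = -355909092526/8532981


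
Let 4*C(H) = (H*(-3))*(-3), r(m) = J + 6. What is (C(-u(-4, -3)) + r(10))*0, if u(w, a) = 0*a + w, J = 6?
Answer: 0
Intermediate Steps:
u(w, a) = w (u(w, a) = 0 + w = w)
r(m) = 12 (r(m) = 6 + 6 = 12)
C(H) = 9*H/4 (C(H) = ((H*(-3))*(-3))/4 = (-3*H*(-3))/4 = (9*H)/4 = 9*H/4)
(C(-u(-4, -3)) + r(10))*0 = (9*(-1*(-4))/4 + 12)*0 = ((9/4)*4 + 12)*0 = (9 + 12)*0 = 21*0 = 0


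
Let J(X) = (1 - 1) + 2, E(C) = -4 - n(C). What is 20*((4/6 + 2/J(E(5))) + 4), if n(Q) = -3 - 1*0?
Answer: 340/3 ≈ 113.33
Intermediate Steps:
n(Q) = -3 (n(Q) = -3 + 0 = -3)
E(C) = -1 (E(C) = -4 - 1*(-3) = -4 + 3 = -1)
J(X) = 2 (J(X) = 0 + 2 = 2)
20*((4/6 + 2/J(E(5))) + 4) = 20*((4/6 + 2/2) + 4) = 20*((4*(⅙) + 2*(½)) + 4) = 20*((⅔ + 1) + 4) = 20*(5/3 + 4) = 20*(17/3) = 340/3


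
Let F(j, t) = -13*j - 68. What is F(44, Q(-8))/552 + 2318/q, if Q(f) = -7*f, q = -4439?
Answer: -22394/13317 ≈ -1.6816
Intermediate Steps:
F(j, t) = -68 - 13*j
F(44, Q(-8))/552 + 2318/q = (-68 - 13*44)/552 + 2318/(-4439) = (-68 - 572)*(1/552) + 2318*(-1/4439) = -640*1/552 - 2318/4439 = -80/69 - 2318/4439 = -22394/13317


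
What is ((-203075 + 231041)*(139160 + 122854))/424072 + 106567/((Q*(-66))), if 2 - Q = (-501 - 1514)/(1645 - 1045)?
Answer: 14650014197/862906 ≈ 16978.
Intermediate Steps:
Q = 643/120 (Q = 2 - (-501 - 1514)/(1645 - 1045) = 2 - (-2015)/600 = 2 - 1*(-403/120) = 2 + 403/120 = 643/120 ≈ 5.3583)
((-203075 + 231041)*(139160 + 122854))/424072 + 106567/((Q*(-66))) = ((-203075 + 231041)*(139160 + 122854))/424072 + 106567/(((643/120)*(-66))) = (27966*262014)*(1/424072) + 106567/(-7073/20) = 7327483524*(1/424072) + 106567*(-20/7073) = 23188239/1342 - 2131340/7073 = 14650014197/862906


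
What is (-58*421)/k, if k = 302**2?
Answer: -12209/45602 ≈ -0.26773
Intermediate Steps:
k = 91204
(-58*421)/k = -58*421/91204 = -24418*1/91204 = -12209/45602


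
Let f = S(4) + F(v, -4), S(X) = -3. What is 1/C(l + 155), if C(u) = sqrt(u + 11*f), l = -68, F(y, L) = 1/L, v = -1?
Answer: 2*sqrt(205)/205 ≈ 0.13969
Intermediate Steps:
f = -13/4 (f = -3 + 1/(-4) = -3 - 1/4 = -13/4 ≈ -3.2500)
C(u) = sqrt(-143/4 + u) (C(u) = sqrt(u + 11*(-13/4)) = sqrt(u - 143/4) = sqrt(-143/4 + u))
1/C(l + 155) = 1/(sqrt(-143 + 4*(-68 + 155))/2) = 1/(sqrt(-143 + 4*87)/2) = 1/(sqrt(-143 + 348)/2) = 1/(sqrt(205)/2) = 2*sqrt(205)/205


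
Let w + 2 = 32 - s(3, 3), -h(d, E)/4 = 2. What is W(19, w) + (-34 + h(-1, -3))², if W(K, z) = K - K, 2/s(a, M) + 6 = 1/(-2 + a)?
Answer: 1764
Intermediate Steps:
h(d, E) = -8 (h(d, E) = -4*2 = -8)
s(a, M) = 2/(-6 + 1/(-2 + a))
w = 152/5 (w = -2 + (32 - 2*(2 - 1*3)/(-13 + 6*3)) = -2 + (32 - 2*(2 - 3)/(-13 + 18)) = -2 + (32 - 2*(-1)/5) = -2 + (32 - 1*(-⅖)) = -2 + (32 + ⅖) = -2 + 162/5 = 152/5 ≈ 30.400)
W(K, z) = 0
W(19, w) + (-34 + h(-1, -3))² = 0 + (-34 - 8)² = 0 + (-42)² = 0 + 1764 = 1764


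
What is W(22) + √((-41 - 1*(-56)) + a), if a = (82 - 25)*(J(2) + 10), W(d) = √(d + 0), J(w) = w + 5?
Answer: √22 + 2*√246 ≈ 36.059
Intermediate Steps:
J(w) = 5 + w
W(d) = √d
a = 969 (a = (82 - 25)*((5 + 2) + 10) = 57*(7 + 10) = 57*17 = 969)
W(22) + √((-41 - 1*(-56)) + a) = √22 + √((-41 - 1*(-56)) + 969) = √22 + √((-41 + 56) + 969) = √22 + √(15 + 969) = √22 + √984 = √22 + 2*√246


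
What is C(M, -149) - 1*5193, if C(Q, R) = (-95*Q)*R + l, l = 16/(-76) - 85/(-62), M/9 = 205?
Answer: 30758502563/1178 ≈ 2.6111e+7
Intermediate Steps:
M = 1845 (M = 9*205 = 1845)
l = 1367/1178 (l = 16*(-1/76) - 85*(-1/62) = -4/19 + 85/62 = 1367/1178 ≈ 1.1604)
C(Q, R) = 1367/1178 - 95*Q*R (C(Q, R) = (-95*Q)*R + 1367/1178 = -95*Q*R + 1367/1178 = 1367/1178 - 95*Q*R)
C(M, -149) - 1*5193 = (1367/1178 - 95*1845*(-149)) - 1*5193 = (1367/1178 + 26115975) - 5193 = 30764619917/1178 - 5193 = 30758502563/1178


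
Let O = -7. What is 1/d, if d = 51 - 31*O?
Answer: 1/268 ≈ 0.0037313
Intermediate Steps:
d = 268 (d = 51 - 31*(-7) = 51 + 217 = 268)
1/d = 1/268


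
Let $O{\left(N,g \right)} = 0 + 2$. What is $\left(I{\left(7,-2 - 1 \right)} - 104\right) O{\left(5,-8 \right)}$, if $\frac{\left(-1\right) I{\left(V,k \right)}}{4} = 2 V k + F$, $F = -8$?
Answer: $192$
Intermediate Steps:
$I{\left(V,k \right)} = 32 - 8 V k$ ($I{\left(V,k \right)} = - 4 \left(2 V k - 8\right) = - 4 \left(-8 + 2 V k\right) = 32 - 8 V k$)
$O{\left(N,g \right)} = 2$
$\left(I{\left(7,-2 - 1 \right)} - 104\right) O{\left(5,-8 \right)} = \left(\left(32 - 56 \left(-2 - 1\right)\right) - 104\right) 2 = \left(\left(32 - 56 \left(-3\right)\right) - 104\right) 2 = \left(\left(32 + 168\right) - 104\right) 2 = \left(200 - 104\right) 2 = 96 \cdot 2 = 192$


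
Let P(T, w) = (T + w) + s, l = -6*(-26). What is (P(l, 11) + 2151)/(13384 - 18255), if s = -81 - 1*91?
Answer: -2146/4871 ≈ -0.44057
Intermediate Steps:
s = -172 (s = -81 - 91 = -172)
l = 156
P(T, w) = -172 + T + w (P(T, w) = (T + w) - 172 = -172 + T + w)
(P(l, 11) + 2151)/(13384 - 18255) = ((-172 + 156 + 11) + 2151)/(13384 - 18255) = (-5 + 2151)/(-4871) = 2146*(-1/4871) = -2146/4871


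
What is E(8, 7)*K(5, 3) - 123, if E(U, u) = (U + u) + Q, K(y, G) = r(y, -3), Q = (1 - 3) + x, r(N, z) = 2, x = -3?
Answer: -103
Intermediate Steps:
Q = -5 (Q = (1 - 3) - 3 = -2 - 3 = -5)
K(y, G) = 2
E(U, u) = -5 + U + u (E(U, u) = (U + u) - 5 = -5 + U + u)
E(8, 7)*K(5, 3) - 123 = (-5 + 8 + 7)*2 - 123 = 10*2 - 123 = 20 - 123 = -103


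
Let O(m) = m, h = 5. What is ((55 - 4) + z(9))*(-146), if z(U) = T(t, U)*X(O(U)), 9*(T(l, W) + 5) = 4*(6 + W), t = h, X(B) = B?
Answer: -9636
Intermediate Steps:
t = 5
T(l, W) = -7/3 + 4*W/9 (T(l, W) = -5 + (4*(6 + W))/9 = -5 + (24 + 4*W)/9 = -5 + (8/3 + 4*W/9) = -7/3 + 4*W/9)
z(U) = U*(-7/3 + 4*U/9) (z(U) = (-7/3 + 4*U/9)*U = U*(-7/3 + 4*U/9))
((55 - 4) + z(9))*(-146) = ((55 - 4) + (⅑)*9*(-21 + 4*9))*(-146) = (51 + (⅑)*9*(-21 + 36))*(-146) = (51 + (⅑)*9*15)*(-146) = (51 + 15)*(-146) = 66*(-146) = -9636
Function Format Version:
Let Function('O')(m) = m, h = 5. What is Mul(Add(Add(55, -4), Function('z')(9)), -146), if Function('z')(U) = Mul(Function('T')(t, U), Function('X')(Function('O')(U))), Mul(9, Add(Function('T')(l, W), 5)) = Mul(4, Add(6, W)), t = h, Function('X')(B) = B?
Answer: -9636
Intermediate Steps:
t = 5
Function('T')(l, W) = Add(Rational(-7, 3), Mul(Rational(4, 9), W)) (Function('T')(l, W) = Add(-5, Mul(Rational(1, 9), Mul(4, Add(6, W)))) = Add(-5, Mul(Rational(1, 9), Add(24, Mul(4, W)))) = Add(-5, Add(Rational(8, 3), Mul(Rational(4, 9), W))) = Add(Rational(-7, 3), Mul(Rational(4, 9), W)))
Function('z')(U) = Mul(U, Add(Rational(-7, 3), Mul(Rational(4, 9), U))) (Function('z')(U) = Mul(Add(Rational(-7, 3), Mul(Rational(4, 9), U)), U) = Mul(U, Add(Rational(-7, 3), Mul(Rational(4, 9), U))))
Mul(Add(Add(55, -4), Function('z')(9)), -146) = Mul(Add(Add(55, -4), Mul(Rational(1, 9), 9, Add(-21, Mul(4, 9)))), -146) = Mul(Add(51, Mul(Rational(1, 9), 9, Add(-21, 36))), -146) = Mul(Add(51, Mul(Rational(1, 9), 9, 15)), -146) = Mul(Add(51, 15), -146) = Mul(66, -146) = -9636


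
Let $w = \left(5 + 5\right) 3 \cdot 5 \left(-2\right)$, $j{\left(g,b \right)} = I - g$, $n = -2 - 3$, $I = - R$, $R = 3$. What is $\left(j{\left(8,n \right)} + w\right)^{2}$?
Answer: $96721$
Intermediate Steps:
$I = -3$ ($I = \left(-1\right) 3 = -3$)
$n = -5$ ($n = -2 - 3 = -5$)
$j{\left(g,b \right)} = -3 - g$
$w = -300$ ($w = 10 \cdot 15 \left(-2\right) = 10 \left(-30\right) = -300$)
$\left(j{\left(8,n \right)} + w\right)^{2} = \left(\left(-3 - 8\right) - 300\right)^{2} = \left(-11 - 300\right)^{2} = \left(-311\right)^{2} = 96721$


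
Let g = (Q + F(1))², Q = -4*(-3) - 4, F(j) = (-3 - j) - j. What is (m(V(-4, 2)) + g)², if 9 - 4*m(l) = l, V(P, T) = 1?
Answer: 121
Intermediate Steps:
F(j) = -3 - 2*j
Q = 8 (Q = 12 - 4 = 8)
m(l) = 9/4 - l/4
g = 9 (g = (8 + (-3 - 2*1))² = (8 + (-3 - 2))² = (8 - 5)² = 3² = 9)
(m(V(-4, 2)) + g)² = ((9/4 - ¼*1) + 9)² = ((9/4 - ¼) + 9)² = (2 + 9)² = 11² = 121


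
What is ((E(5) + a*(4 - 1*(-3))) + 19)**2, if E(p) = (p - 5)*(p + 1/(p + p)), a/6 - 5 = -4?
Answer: 3721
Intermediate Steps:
a = 6 (a = 30 + 6*(-4) = 30 - 24 = 6)
E(p) = (-5 + p)*(p + 1/(2*p))
((E(5) + a*(4 - 1*(-3))) + 19)**2 = (((1/2 + 5**2 - 5*5 - 5/2/5) + 6*(4 - 1*(-3))) + 19)**2 = (((1/2 + 25 - 25 - 5/2*1/5) + 6*(4 + 3)) + 19)**2 = (((1/2 + 25 - 25 - 1/2) + 6*7) + 19)**2 = ((0 + 42) + 19)**2 = (42 + 19)**2 = 61**2 = 3721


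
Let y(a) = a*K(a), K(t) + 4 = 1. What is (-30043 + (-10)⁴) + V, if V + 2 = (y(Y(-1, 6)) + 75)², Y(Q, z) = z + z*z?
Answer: -17444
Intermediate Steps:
K(t) = -3 (K(t) = -4 + 1 = -3)
Y(Q, z) = z + z²
y(a) = -3*a (y(a) = a*(-3) = -3*a)
V = 2599 (V = -2 + (-18*(1 + 6) + 75)² = -2 + (-18*7 + 75)² = -2 + (-3*42 + 75)² = -2 + (-126 + 75)² = -2 + (-51)² = -2 + 2601 = 2599)
(-30043 + (-10)⁴) + V = (-30043 + (-10)⁴) + 2599 = (-30043 + 10000) + 2599 = -20043 + 2599 = -17444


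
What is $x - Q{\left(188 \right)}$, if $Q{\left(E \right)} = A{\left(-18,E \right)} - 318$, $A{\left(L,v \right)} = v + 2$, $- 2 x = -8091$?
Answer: $\frac{8347}{2} \approx 4173.5$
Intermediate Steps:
$x = \frac{8091}{2}$ ($x = \left(- \frac{1}{2}\right) \left(-8091\right) = \frac{8091}{2} \approx 4045.5$)
$A{\left(L,v \right)} = 2 + v$
$Q{\left(E \right)} = -316 + E$ ($Q{\left(E \right)} = \left(2 + E\right) - 318 = -316 + E$)
$x - Q{\left(188 \right)} = \frac{8091}{2} - \left(-316 + 188\right) = \frac{8091}{2} - -128 = \frac{8091}{2} + 128 = \frac{8347}{2}$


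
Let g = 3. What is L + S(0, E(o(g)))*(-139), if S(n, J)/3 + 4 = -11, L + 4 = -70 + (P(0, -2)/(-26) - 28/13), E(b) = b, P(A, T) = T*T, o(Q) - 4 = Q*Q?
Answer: 80323/13 ≈ 6178.7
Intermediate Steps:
o(Q) = 4 + Q² (o(Q) = 4 + Q*Q = 4 + Q²)
P(A, T) = T²
L = -992/13 (L = -4 + (-70 + ((-2)²/(-26) - 28/13)) = -4 + (-70 + (4*(-1/26) - 28*1/13)) = -4 + (-70 + (-2/13 - 28/13)) = -4 + (-70 - 30/13) = -4 - 940/13 = -992/13 ≈ -76.308)
S(n, J) = -45 (S(n, J) = -12 + 3*(-11) = -12 - 33 = -45)
L + S(0, E(o(g)))*(-139) = -992/13 - 45*(-139) = -992/13 + 6255 = 80323/13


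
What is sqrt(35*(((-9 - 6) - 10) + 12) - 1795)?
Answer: 15*I*sqrt(10) ≈ 47.434*I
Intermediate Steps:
sqrt(35*(((-9 - 6) - 10) + 12) - 1795) = sqrt(35*((-15 - 10) + 12) - 1795) = sqrt(35*(-25 + 12) - 1795) = sqrt(35*(-13) - 1795) = sqrt(-455 - 1795) = sqrt(-2250) = 15*I*sqrt(10)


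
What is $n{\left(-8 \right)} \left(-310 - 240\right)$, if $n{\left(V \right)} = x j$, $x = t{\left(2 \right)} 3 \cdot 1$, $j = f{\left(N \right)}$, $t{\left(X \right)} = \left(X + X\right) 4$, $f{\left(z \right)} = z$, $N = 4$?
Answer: $-105600$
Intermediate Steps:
$t{\left(X \right)} = 8 X$ ($t{\left(X \right)} = 2 X 4 = 8 X$)
$j = 4$
$x = 48$ ($x = 8 \cdot 2 \cdot 3 \cdot 1 = 16 \cdot 3 \cdot 1 = 48 \cdot 1 = 48$)
$n{\left(V \right)} = 192$ ($n{\left(V \right)} = 48 \cdot 4 = 192$)
$n{\left(-8 \right)} \left(-310 - 240\right) = 192 \left(-310 - 240\right) = 192 \left(-550\right) = -105600$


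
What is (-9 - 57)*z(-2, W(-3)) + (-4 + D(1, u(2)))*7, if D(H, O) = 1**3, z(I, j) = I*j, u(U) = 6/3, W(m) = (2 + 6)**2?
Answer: 8427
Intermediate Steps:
W(m) = 64 (W(m) = 8**2 = 64)
u(U) = 2 (u(U) = 6*(1/3) = 2)
D(H, O) = 1
(-9 - 57)*z(-2, W(-3)) + (-4 + D(1, u(2)))*7 = (-9 - 57)*(-2*64) + (-4 + 1)*7 = -66*(-128) - 3*7 = 8448 - 21 = 8427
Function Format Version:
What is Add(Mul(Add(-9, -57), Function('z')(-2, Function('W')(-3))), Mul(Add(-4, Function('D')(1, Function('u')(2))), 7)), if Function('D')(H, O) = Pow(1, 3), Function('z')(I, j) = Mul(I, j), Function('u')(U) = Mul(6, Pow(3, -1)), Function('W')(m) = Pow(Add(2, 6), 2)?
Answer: 8427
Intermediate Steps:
Function('W')(m) = 64 (Function('W')(m) = Pow(8, 2) = 64)
Function('u')(U) = 2 (Function('u')(U) = Mul(6, Rational(1, 3)) = 2)
Function('D')(H, O) = 1
Add(Mul(Add(-9, -57), Function('z')(-2, Function('W')(-3))), Mul(Add(-4, Function('D')(1, Function('u')(2))), 7)) = Add(Mul(Add(-9, -57), Mul(-2, 64)), Mul(Add(-4, 1), 7)) = Add(Mul(-66, -128), Mul(-3, 7)) = Add(8448, -21) = 8427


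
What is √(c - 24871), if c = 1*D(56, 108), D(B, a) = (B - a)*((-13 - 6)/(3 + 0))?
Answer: 5*I*√8835/3 ≈ 156.66*I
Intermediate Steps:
D(B, a) = -19*B/3 + 19*a/3 (D(B, a) = (B - a)*(-19/3) = -19*B/3 + 19*a/3)
c = 988/3 (c = 1*(-19/3*56 + (19/3)*108) = 1*(-1064/3 + 684) = 1*(988/3) = 988/3 ≈ 329.33)
√(c - 24871) = √(988/3 - 24871) = √(-73625/3) = 5*I*√8835/3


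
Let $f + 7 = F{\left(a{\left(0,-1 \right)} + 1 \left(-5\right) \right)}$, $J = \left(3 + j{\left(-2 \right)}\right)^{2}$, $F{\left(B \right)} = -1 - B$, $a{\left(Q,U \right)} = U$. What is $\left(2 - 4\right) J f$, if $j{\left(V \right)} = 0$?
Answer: $36$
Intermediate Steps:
$J = 9$ ($J = \left(3 + 0\right)^{2} = 3^{2} = 9$)
$f = -2$ ($f = -7 - -5 = -7 + \left(-1 + 6\right) = -7 + 5 = -2$)
$\left(2 - 4\right) J f = \left(2 - 4\right) 9 \left(-2\right) = \left(-2\right) 9 \left(-2\right) = \left(-18\right) \left(-2\right) = 36$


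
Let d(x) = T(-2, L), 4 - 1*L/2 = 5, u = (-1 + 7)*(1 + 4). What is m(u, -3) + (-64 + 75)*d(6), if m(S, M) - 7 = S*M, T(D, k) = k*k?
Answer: -39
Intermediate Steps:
u = 30 (u = 6*5 = 30)
L = -2 (L = 8 - 2*5 = 8 - 10 = -2)
T(D, k) = k**2
d(x) = 4 (d(x) = (-2)**2 = 4)
m(S, M) = 7 + M*S (m(S, M) = 7 + S*M = 7 + M*S)
m(u, -3) + (-64 + 75)*d(6) = (7 - 3*30) + (-64 + 75)*4 = (7 - 90) + 11*4 = -83 + 44 = -39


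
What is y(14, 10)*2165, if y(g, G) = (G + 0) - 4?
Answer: 12990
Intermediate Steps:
y(g, G) = -4 + G (y(g, G) = G - 4 = -4 + G)
y(14, 10)*2165 = (-4 + 10)*2165 = 6*2165 = 12990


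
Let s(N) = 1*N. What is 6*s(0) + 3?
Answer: 3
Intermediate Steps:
s(N) = N
6*s(0) + 3 = 6*0 + 3 = 0 + 3 = 3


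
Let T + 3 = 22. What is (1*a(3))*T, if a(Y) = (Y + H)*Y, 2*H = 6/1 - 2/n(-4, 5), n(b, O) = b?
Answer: 1425/4 ≈ 356.25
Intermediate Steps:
T = 19 (T = -3 + 22 = 19)
H = 13/4 (H = (6/1 - 2/(-4))/2 = (6*1 - 2*(-¼))/2 = (6 + ½)/2 = (½)*(13/2) = 13/4 ≈ 3.2500)
a(Y) = Y*(13/4 + Y) (a(Y) = (Y + 13/4)*Y = (13/4 + Y)*Y = Y*(13/4 + Y))
(1*a(3))*T = (1*((¼)*3*(13 + 4*3)))*19 = (1*((¼)*3*(13 + 12)))*19 = (1*((¼)*3*25))*19 = (1*(75/4))*19 = (75/4)*19 = 1425/4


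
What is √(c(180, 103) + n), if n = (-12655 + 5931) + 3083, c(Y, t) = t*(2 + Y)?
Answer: √15105 ≈ 122.90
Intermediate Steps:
n = -3641 (n = -6724 + 3083 = -3641)
√(c(180, 103) + n) = √(103*(2 + 180) - 3641) = √(103*182 - 3641) = √(18746 - 3641) = √15105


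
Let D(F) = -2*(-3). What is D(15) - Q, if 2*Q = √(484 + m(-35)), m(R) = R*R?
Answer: 6 - √1709/2 ≈ -14.670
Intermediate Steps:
m(R) = R²
Q = √1709/2 (Q = √(484 + (-35)²)/2 = √(484 + 1225)/2 = √1709/2 ≈ 20.670)
D(F) = 6
D(15) - Q = 6 - √1709/2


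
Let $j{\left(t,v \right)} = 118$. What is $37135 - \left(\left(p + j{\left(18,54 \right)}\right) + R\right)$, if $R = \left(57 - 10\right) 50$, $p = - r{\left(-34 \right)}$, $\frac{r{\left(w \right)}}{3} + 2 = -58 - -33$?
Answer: $34586$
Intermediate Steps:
$r{\left(w \right)} = -81$ ($r{\left(w \right)} = -6 + 3 \left(-58 - -33\right) = -6 + 3 \left(-58 + 33\right) = -6 + 3 \left(-25\right) = -6 - 75 = -81$)
$p = 81$ ($p = \left(-1\right) \left(-81\right) = 81$)
$R = 2350$ ($R = 47 \cdot 50 = 2350$)
$37135 - \left(\left(p + j{\left(18,54 \right)}\right) + R\right) = 37135 - \left(\left(81 + 118\right) + 2350\right) = 37135 - \left(199 + 2350\right) = 37135 - 2549 = 34586$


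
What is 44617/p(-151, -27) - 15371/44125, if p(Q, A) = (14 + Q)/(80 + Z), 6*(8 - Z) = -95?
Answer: -1226528387837/36270750 ≈ -33816.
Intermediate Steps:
Z = 143/6 (Z = 8 - ⅙*(-95) = 8 + 95/6 = 143/6 ≈ 23.833)
p(Q, A) = 12/89 + 6*Q/623 (p(Q, A) = (14 + Q)/(80 + 143/6) = (14 + Q)/(623/6) = (14 + Q)*(6/623) = 12/89 + 6*Q/623)
44617/p(-151, -27) - 15371/44125 = 44617/(12/89 + (6/623)*(-151)) - 15371/44125 = 44617/(12/89 - 906/623) - 15371*1/44125 = 44617/(-822/623) - 15371/44125 = 44617*(-623/822) - 15371/44125 = -27796391/822 - 15371/44125 = -1226528387837/36270750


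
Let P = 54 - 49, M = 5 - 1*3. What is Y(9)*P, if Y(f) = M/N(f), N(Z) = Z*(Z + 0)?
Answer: 10/81 ≈ 0.12346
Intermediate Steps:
N(Z) = Z**2 (N(Z) = Z*Z = Z**2)
M = 2 (M = 5 - 3 = 2)
Y(f) = 2/f**2 (Y(f) = 2/(f**2) = 2/f**2)
P = 5
Y(9)*P = (2/9**2)*5 = (2*(1/81))*5 = (2/81)*5 = 10/81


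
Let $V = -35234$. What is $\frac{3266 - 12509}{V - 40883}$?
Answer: $\frac{9243}{76117} \approx 0.12143$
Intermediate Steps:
$\frac{3266 - 12509}{V - 40883} = \frac{3266 - 12509}{-35234 - 40883} = - \frac{9243}{-76117} = \left(-9243\right) \left(- \frac{1}{76117}\right) = \frac{9243}{76117}$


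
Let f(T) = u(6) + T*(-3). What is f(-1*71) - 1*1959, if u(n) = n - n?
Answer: -1746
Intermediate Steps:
u(n) = 0
f(T) = -3*T (f(T) = 0 + T*(-3) = 0 - 3*T = -3*T)
f(-1*71) - 1*1959 = -(-3)*71 - 1*1959 = -3*(-71) - 1959 = 213 - 1959 = -1746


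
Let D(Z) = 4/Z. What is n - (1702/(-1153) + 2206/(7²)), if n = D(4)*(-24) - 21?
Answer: -5002485/56497 ≈ -88.544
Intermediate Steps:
n = -45 (n = (4/4)*(-24) - 21 = (4*(¼))*(-24) - 21 = 1*(-24) - 21 = -24 - 21 = -45)
n - (1702/(-1153) + 2206/(7²)) = -45 - (1702/(-1153) + 2206/(7²)) = -45 - (1702*(-1/1153) + 2206/49) = -45 - (-1702/1153 + 2206*(1/49)) = -45 - (-1702/1153 + 2206/49) = -45 - 1*2460120/56497 = -45 - 2460120/56497 = -5002485/56497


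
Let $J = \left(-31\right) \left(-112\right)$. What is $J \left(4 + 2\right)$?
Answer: $20832$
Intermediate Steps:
$J = 3472$
$J \left(4 + 2\right) = 3472 \left(4 + 2\right) = 3472 \cdot 6 = 20832$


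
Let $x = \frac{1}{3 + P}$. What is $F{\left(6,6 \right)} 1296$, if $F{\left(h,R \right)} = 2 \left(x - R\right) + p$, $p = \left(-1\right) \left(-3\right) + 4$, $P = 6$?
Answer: $-6192$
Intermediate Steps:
$x = \frac{1}{9}$ ($x = \frac{1}{3 + 6} = \frac{1}{9} \approx 0.11111$)
$p = 7$ ($p = 3 + 4 = 7$)
$F{\left(h,R \right)} = \frac{65}{9} - 2 R$ ($F{\left(h,R \right)} = 2 \left(\frac{1}{9} - R\right) + 7 = \left(\frac{2}{9} - 2 R\right) + 7 = \frac{65}{9} - 2 R$)
$F{\left(6,6 \right)} 1296 = \left(\frac{65}{9} - 12\right) 1296 = \left(- \frac{43}{9}\right) 1296 = -6192$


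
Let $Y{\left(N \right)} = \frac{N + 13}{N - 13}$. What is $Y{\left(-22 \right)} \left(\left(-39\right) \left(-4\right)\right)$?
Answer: $\frac{1404}{35} \approx 40.114$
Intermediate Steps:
$Y{\left(N \right)} = \frac{13 + N}{-13 + N}$
$Y{\left(-22 \right)} \left(\left(-39\right) \left(-4\right)\right) = \frac{13 - 22}{-13 - 22} \left(\left(-39\right) \left(-4\right)\right) = \frac{1}{-35} \left(-9\right) 156 = \left(- \frac{1}{35}\right) \left(-9\right) 156 = \frac{9}{35} \cdot 156 = \frac{1404}{35}$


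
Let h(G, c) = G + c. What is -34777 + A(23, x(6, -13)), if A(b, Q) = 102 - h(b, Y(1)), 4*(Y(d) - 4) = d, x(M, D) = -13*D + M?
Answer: -138809/4 ≈ -34702.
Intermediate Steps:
x(M, D) = M - 13*D
Y(d) = 4 + d/4
A(b, Q) = 391/4 - b (A(b, Q) = 102 - (b + (4 + (¼)*1)) = 102 - (b + (4 + ¼)) = 102 - (b + 17/4) = 102 - (17/4 + b) = 102 + (-17/4 - b) = 391/4 - b)
-34777 + A(23, x(6, -13)) = -34777 + (391/4 - 1*23) = -34777 + (391/4 - 23) = -34777 + 299/4 = -138809/4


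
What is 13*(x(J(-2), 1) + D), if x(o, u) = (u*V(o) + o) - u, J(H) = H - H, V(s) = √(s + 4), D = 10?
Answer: 143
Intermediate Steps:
V(s) = √(4 + s)
J(H) = 0
x(o, u) = o - u + u*√(4 + o) (x(o, u) = (u*√(4 + o) + o) - u = (o + u*√(4 + o)) - u = o - u + u*√(4 + o))
13*(x(J(-2), 1) + D) = 13*((0 - 1*1 + 1*√(4 + 0)) + 10) = 13*((0 - 1 + 1*√4) + 10) = 13*((0 - 1 + 1*2) + 10) = 13*((0 - 1 + 2) + 10) = 13*(1 + 10) = 13*11 = 143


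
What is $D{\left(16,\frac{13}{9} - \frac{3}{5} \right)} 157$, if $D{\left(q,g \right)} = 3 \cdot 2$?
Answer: $942$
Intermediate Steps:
$D{\left(q,g \right)} = 6$
$D{\left(16,\frac{13}{9} - \frac{3}{5} \right)} 157 = 6 \cdot 157 = 942$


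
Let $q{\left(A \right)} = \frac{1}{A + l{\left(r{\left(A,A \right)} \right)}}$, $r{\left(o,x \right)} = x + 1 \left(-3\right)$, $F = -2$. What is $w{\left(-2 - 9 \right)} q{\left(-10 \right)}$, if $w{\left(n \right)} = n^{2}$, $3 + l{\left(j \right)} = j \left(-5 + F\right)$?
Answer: $\frac{121}{78} \approx 1.5513$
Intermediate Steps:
$r{\left(o,x \right)} = -3 + x$ ($r{\left(o,x \right)} = x - 3 = -3 + x$)
$l{\left(j \right)} = -3 - 7 j$ ($l{\left(j \right)} = -3 + j \left(-5 - 2\right) = -3 + j \left(-7\right) = -3 - 7 j$)
$q{\left(A \right)} = \frac{1}{18 - 6 A}$ ($q{\left(A \right)} = \frac{1}{A - \left(3 + 7 \left(-3 + A\right)\right)} = \frac{1}{A - \left(-18 + 7 A\right)} = \frac{1}{18 - 6 A}$)
$w{\left(-2 - 9 \right)} q{\left(-10 \right)} = \left(-2 - 9\right)^{2} \left(- \frac{1}{-18 + 6 \left(-10\right)}\right) = \left(-2 - 9\right)^{2} \left(- \frac{1}{-18 - 60}\right) = \left(-11\right)^{2} \left(- \frac{1}{-78}\right) = 121 \left(\left(-1\right) \left(- \frac{1}{78}\right)\right) = 121 \cdot \frac{1}{78} = \frac{121}{78}$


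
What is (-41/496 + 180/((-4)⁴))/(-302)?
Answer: -1231/599168 ≈ -0.0020545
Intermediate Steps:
(-41/496 + 180/((-4)⁴))/(-302) = (-41*1/496 + 180/256)*(-1/302) = (-41/496 + 180*(1/256))*(-1/302) = (-41/496 + 45/64)*(-1/302) = (1231/1984)*(-1/302) = -1231/599168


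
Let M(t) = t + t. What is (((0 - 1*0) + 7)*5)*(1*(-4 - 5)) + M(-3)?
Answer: -321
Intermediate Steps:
M(t) = 2*t
(((0 - 1*0) + 7)*5)*(1*(-4 - 5)) + M(-3) = (((0 - 1*0) + 7)*5)*(1*(-4 - 5)) + 2*(-3) = (((0 + 0) + 7)*5)*(1*(-9)) - 6 = ((0 + 7)*5)*(-9) - 6 = (7*5)*(-9) - 6 = 35*(-9) - 6 = -315 - 6 = -321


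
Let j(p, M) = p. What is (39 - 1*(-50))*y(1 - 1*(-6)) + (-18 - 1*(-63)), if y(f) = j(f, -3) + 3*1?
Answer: 935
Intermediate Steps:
y(f) = 3 + f (y(f) = f + 3*1 = f + 3 = 3 + f)
(39 - 1*(-50))*y(1 - 1*(-6)) + (-18 - 1*(-63)) = (39 - 1*(-50))*(3 + (1 - 1*(-6))) + (-18 - 1*(-63)) = (39 + 50)*(3 + (1 + 6)) + (-18 + 63) = 89*(3 + 7) + 45 = 89*10 + 45 = 890 + 45 = 935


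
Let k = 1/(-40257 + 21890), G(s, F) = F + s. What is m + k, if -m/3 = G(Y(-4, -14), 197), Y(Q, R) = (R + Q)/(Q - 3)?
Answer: -76976104/128569 ≈ -598.71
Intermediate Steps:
Y(Q, R) = (Q + R)/(-3 + Q)
k = -1/18367 (k = 1/(-18367) = -1/18367 ≈ -5.4445e-5)
m = -4191/7 (m = -3*(197 + (-4 - 14)/(-3 - 4)) = -3*(197 - 18/(-7)) = -3*(197 - ⅐*(-18)) = -3*(197 + 18/7) = -3*1397/7 = -4191/7 ≈ -598.71)
m + k = -4191/7 - 1/18367 = -76976104/128569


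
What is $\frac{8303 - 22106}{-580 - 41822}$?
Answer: $\frac{4601}{14134} \approx 0.32553$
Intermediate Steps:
$\frac{8303 - 22106}{-580 - 41822} = - \frac{13803}{-42402} = \left(-13803\right) \left(- \frac{1}{42402}\right) = \frac{4601}{14134}$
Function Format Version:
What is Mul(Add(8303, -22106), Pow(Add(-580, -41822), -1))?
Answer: Rational(4601, 14134) ≈ 0.32553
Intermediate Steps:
Mul(Add(8303, -22106), Pow(Add(-580, -41822), -1)) = Mul(-13803, Pow(-42402, -1)) = Mul(-13803, Rational(-1, 42402)) = Rational(4601, 14134)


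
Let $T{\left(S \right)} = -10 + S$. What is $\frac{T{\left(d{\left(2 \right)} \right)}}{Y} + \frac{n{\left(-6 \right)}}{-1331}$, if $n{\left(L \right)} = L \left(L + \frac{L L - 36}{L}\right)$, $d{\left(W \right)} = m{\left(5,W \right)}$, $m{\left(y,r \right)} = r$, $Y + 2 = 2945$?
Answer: $- \frac{116596}{3917133} \approx -0.029766$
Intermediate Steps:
$Y = 2943$ ($Y = -2 + 2945 = 2943$)
$d{\left(W \right)} = W$
$n{\left(L \right)} = L \left(L + \frac{-36 + L^{2}}{L}\right)$ ($n{\left(L \right)} = L \left(L + \frac{L^{2} - 36}{L}\right) = L \left(L + \frac{-36 + L^{2}}{L}\right)$)
$\frac{T{\left(d{\left(2 \right)} \right)}}{Y} + \frac{n{\left(-6 \right)}}{-1331} = \frac{-10 + 2}{2943} + \frac{-36 + 2 \left(-6\right)^{2}}{-1331} = \left(-8\right) \frac{1}{2943} + \left(-36 + 2 \cdot 36\right) \left(- \frac{1}{1331}\right) = - \frac{8}{2943} + \left(-36 + 72\right) \left(- \frac{1}{1331}\right) = - \frac{8}{2943} + 36 \left(- \frac{1}{1331}\right) = - \frac{8}{2943} - \frac{36}{1331} = - \frac{116596}{3917133}$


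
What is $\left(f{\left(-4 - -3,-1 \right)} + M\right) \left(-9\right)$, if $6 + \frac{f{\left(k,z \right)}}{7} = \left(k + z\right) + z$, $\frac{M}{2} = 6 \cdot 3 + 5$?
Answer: $153$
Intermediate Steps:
$M = 46$ ($M = 2 \left(6 \cdot 3 + 5\right) = 2 \left(18 + 5\right) = 2 \cdot 23 = 46$)
$f{\left(k,z \right)} = -42 + 7 k + 14 z$ ($f{\left(k,z \right)} = -42 + 7 \left(\left(k + z\right) + z\right) = -42 + 7 \left(k + 2 z\right) = -42 + \left(7 k + 14 z\right) = -42 + 7 k + 14 z$)
$\left(f{\left(-4 - -3,-1 \right)} + M\right) \left(-9\right) = \left(\left(-42 + 7 \left(-4 - -3\right) + 14 \left(-1\right)\right) + 46\right) \left(-9\right) = \left(\left(-42 + 7 \left(-4 + 3\right) - 14\right) + 46\right) \left(-9\right) = \left(\left(-42 + 7 \left(-1\right) - 14\right) + 46\right) \left(-9\right) = \left(\left(-42 - 7 - 14\right) + 46\right) \left(-9\right) = \left(-63 + 46\right) \left(-9\right) = \left(-17\right) \left(-9\right) = 153$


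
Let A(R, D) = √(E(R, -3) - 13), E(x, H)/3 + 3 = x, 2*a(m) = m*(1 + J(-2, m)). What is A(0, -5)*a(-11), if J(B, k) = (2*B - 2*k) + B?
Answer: -187*I*√22/2 ≈ -438.55*I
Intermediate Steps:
J(B, k) = -2*k + 3*B (J(B, k) = (-2*k + 2*B) + B = -2*k + 3*B)
a(m) = m*(-5 - 2*m)/2 (a(m) = (m*(1 + (-2*m + 3*(-2))))/2 = (m*(1 + (-2*m - 6)))/2 = (m*(1 + (-6 - 2*m)))/2 = (m*(-5 - 2*m))/2 = m*(-5 - 2*m)/2)
E(x, H) = -9 + 3*x
A(R, D) = √(-22 + 3*R) (A(R, D) = √((-9 + 3*R) - 13) = √(-22 + 3*R))
A(0, -5)*a(-11) = √(-22 + 3*0)*(-½*(-11)*(5 + 2*(-11))) = √(-22 + 0)*(-½*(-11)*(5 - 22)) = √(-22)*(-½*(-11)*(-17)) = (I*√22)*(-187/2) = -187*I*√22/2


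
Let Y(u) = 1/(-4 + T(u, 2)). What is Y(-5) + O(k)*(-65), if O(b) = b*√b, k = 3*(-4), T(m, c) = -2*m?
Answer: ⅙ + 1560*I*√3 ≈ 0.16667 + 2702.0*I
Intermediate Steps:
Y(u) = 1/(-4 - 2*u)
k = -12
O(b) = b^(3/2)
Y(-5) + O(k)*(-65) = -1/(4 + 2*(-5)) + (-12)^(3/2)*(-65) = -1/(4 - 10) - 24*I*√3*(-65) = -1/(-6) + 1560*I*√3 = -1*(-⅙) + 1560*I*√3 = ⅙ + 1560*I*√3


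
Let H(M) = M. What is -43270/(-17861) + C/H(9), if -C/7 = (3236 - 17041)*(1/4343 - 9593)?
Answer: -23969734297124680/232710969 ≈ -1.0300e+8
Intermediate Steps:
C = -4026045830730/4343 (C = -7*(3236 - 17041)*(1/4343 - 9593) = -(-96635)*(1/4343 - 9593) = -(-96635)*(-41662398)/4343 = -7*575149404390/4343 = -4026045830730/4343 ≈ -9.2702e+8)
-43270/(-17861) + C/H(9) = -43270/(-17861) - 4026045830730/4343/9 = -43270*(-1/17861) - 4026045830730/4343*⅑ = 43270/17861 - 1342015276910/13029 = -23969734297124680/232710969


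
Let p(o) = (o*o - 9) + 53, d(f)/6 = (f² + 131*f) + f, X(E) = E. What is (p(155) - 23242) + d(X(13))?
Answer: 12137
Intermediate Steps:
d(f) = 6*f² + 792*f (d(f) = 6*((f² + 131*f) + f) = 6*(f² + 132*f) = 6*f² + 792*f)
p(o) = 44 + o² (p(o) = (o² - 9) + 53 = (-9 + o²) + 53 = 44 + o²)
(p(155) - 23242) + d(X(13)) = ((44 + 155²) - 23242) + 6*13*(132 + 13) = ((44 + 24025) - 23242) + 6*13*145 = (24069 - 23242) + 11310 = 827 + 11310 = 12137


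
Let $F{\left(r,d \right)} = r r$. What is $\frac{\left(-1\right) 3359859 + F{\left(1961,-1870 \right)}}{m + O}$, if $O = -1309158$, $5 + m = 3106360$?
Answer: $\frac{485662}{1797197} \approx 0.27023$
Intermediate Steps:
$m = 3106355$ ($m = -5 + 3106360 = 3106355$)
$F{\left(r,d \right)} = r^{2}$
$\frac{\left(-1\right) 3359859 + F{\left(1961,-1870 \right)}}{m + O} = \frac{\left(-1\right) 3359859 + 1961^{2}}{3106355 - 1309158} = \frac{-3359859 + 3845521}{1797197} = 485662 \cdot \frac{1}{1797197} = \frac{485662}{1797197}$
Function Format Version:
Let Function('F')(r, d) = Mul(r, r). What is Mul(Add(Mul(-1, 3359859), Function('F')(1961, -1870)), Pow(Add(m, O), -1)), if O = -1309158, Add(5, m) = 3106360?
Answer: Rational(485662, 1797197) ≈ 0.27023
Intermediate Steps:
m = 3106355 (m = Add(-5, 3106360) = 3106355)
Function('F')(r, d) = Pow(r, 2)
Mul(Add(Mul(-1, 3359859), Function('F')(1961, -1870)), Pow(Add(m, O), -1)) = Mul(Add(Mul(-1, 3359859), Pow(1961, 2)), Pow(Add(3106355, -1309158), -1)) = Mul(Add(-3359859, 3845521), Pow(1797197, -1)) = Mul(485662, Rational(1, 1797197)) = Rational(485662, 1797197)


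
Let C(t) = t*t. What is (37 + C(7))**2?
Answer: 7396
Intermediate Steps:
C(t) = t**2
(37 + C(7))**2 = (37 + 7**2)**2 = (37 + 49)**2 = 86**2 = 7396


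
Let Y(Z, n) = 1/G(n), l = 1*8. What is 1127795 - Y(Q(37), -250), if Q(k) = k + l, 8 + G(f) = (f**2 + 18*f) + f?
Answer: 65121138889/57742 ≈ 1.1278e+6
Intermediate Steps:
l = 8
G(f) = -8 + f**2 + 19*f (G(f) = -8 + ((f**2 + 18*f) + f) = -8 + (f**2 + 19*f) = -8 + f**2 + 19*f)
Q(k) = 8 + k (Q(k) = k + 8 = 8 + k)
Y(Z, n) = 1/(-8 + n**2 + 19*n)
1127795 - Y(Q(37), -250) = 1127795 - 1/(-8 + (-250)**2 + 19*(-250)) = 1127795 - 1/(-8 + 62500 - 4750) = 1127795 - 1/57742 = 65121138889/57742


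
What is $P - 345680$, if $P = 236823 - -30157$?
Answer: $-78700$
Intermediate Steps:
$P = 266980$ ($P = 236823 + 30157 = 266980$)
$P - 345680 = 266980 - 345680 = -78700$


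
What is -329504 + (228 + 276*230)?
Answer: -265796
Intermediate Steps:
-329504 + (228 + 276*230) = -329504 + (228 + 63480) = -329504 + 63708 = -265796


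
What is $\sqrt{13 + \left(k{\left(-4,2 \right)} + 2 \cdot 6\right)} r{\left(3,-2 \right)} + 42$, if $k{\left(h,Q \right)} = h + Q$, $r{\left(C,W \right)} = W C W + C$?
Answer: $42 + 15 \sqrt{23} \approx 113.94$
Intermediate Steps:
$r{\left(C,W \right)} = C + C W^{2}$ ($r{\left(C,W \right)} = C W W + C = C W^{2} + C = C + C W^{2}$)
$k{\left(h,Q \right)} = Q + h$
$\sqrt{13 + \left(k{\left(-4,2 \right)} + 2 \cdot 6\right)} r{\left(3,-2 \right)} + 42 = \sqrt{13 + \left(\left(2 - 4\right) + 2 \cdot 6\right)} 3 \left(1 + \left(-2\right)^{2}\right) + 42 = \sqrt{13 + \left(-2 + 12\right)} 3 \left(1 + 4\right) + 42 = \sqrt{13 + 10} \cdot 3 \cdot 5 + 42 = \sqrt{23} \cdot 15 + 42 = 15 \sqrt{23} + 42 = 42 + 15 \sqrt{23}$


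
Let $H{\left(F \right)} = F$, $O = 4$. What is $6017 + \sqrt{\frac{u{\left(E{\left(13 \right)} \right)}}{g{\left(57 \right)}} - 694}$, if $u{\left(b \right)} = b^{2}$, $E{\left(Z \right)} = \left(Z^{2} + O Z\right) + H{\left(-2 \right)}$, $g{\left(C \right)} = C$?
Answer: $6017 + \frac{\sqrt{53219}}{19} \approx 6029.1$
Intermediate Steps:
$E{\left(Z \right)} = -2 + Z^{2} + 4 Z$ ($E{\left(Z \right)} = \left(Z^{2} + 4 Z\right) - 2 = -2 + Z^{2} + 4 Z$)
$6017 + \sqrt{\frac{u{\left(E{\left(13 \right)} \right)}}{g{\left(57 \right)}} - 694} = 6017 + \sqrt{\frac{\left(-2 + 13^{2} + 4 \cdot 13\right)^{2}}{57} - 694} = 6017 + \sqrt{\left(-2 + 169 + 52\right)^{2} \cdot \frac{1}{57} - 694} = 6017 + \sqrt{219^{2} \cdot \frac{1}{57} - 694} = 6017 + \sqrt{47961 \cdot \frac{1}{57} - 694} = 6017 + \sqrt{\frac{15987}{19} - 694} = 6017 + \sqrt{\frac{2801}{19}} = 6017 + \frac{\sqrt{53219}}{19}$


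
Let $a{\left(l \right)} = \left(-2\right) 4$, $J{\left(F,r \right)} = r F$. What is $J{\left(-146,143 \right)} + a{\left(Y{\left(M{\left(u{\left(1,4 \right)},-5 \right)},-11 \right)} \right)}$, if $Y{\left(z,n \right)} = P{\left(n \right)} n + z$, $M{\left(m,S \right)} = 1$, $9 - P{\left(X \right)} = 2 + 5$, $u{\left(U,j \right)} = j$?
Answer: $-20886$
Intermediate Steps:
$P{\left(X \right)} = 2$ ($P{\left(X \right)} = 9 - \left(2 + 5\right) = 9 - 7 = 2$)
$J{\left(F,r \right)} = F r$
$Y{\left(z,n \right)} = z + 2 n$ ($Y{\left(z,n \right)} = 2 n + z = z + 2 n$)
$a{\left(l \right)} = -8$
$J{\left(-146,143 \right)} + a{\left(Y{\left(M{\left(u{\left(1,4 \right)},-5 \right)},-11 \right)} \right)} = \left(-146\right) 143 - 8 = -20878 - 8 = -20886$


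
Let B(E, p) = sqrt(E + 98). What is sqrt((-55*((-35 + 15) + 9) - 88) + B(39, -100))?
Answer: sqrt(517 + sqrt(137)) ≈ 22.994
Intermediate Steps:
B(E, p) = sqrt(98 + E)
sqrt((-55*((-35 + 15) + 9) - 88) + B(39, -100)) = sqrt((-55*((-35 + 15) + 9) - 88) + sqrt(98 + 39)) = sqrt((-55*(-20 + 9) - 88) + sqrt(137)) = sqrt((-55*(-11) - 88) + sqrt(137)) = sqrt((605 - 88) + sqrt(137)) = sqrt(517 + sqrt(137))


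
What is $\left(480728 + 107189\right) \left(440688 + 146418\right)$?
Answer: $345169598202$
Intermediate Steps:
$\left(480728 + 107189\right) \left(440688 + 146418\right) = 587917 \cdot 587106 = 345169598202$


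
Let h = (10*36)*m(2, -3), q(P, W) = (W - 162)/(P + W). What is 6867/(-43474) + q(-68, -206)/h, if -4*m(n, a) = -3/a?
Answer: -46334663/268017210 ≈ -0.17288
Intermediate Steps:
m(n, a) = 3/(4*a) (m(n, a) = -(-3)/(4*a) = 3/(4*a))
q(P, W) = (-162 + W)/(P + W)
h = -90 (h = (10*36)*((¾)/(-3)) = 360*((¾)*(-⅓)) = 360*(-¼) = -90)
6867/(-43474) + q(-68, -206)/h = 6867/(-43474) + ((-162 - 206)/(-68 - 206))/(-90) = 6867*(-1/43474) + (-368/(-274))*(-1/90) = -6867/43474 - 1/274*(-368)*(-1/90) = -6867/43474 + (184/137)*(-1/90) = -6867/43474 - 92/6165 = -46334663/268017210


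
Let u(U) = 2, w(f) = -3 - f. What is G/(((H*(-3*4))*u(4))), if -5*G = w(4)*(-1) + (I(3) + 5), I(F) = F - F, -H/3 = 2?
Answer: -1/60 ≈ -0.016667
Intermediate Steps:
H = -6 (H = -3*2 = -6)
I(F) = 0
G = -12/5 (G = -((-3 - 1*4)*(-1) + (0 + 5))/5 = -((-3 - 4)*(-1) + 5)/5 = -(-7*(-1) + 5)/5 = -(7 + 5)/5 = -⅕*12 = -12/5 ≈ -2.4000)
G/(((H*(-3*4))*u(4))) = -12/(5*(-(-18)*4*2)) = -12/(5*(-6*(-12)*2)) = -12/(5*(72*2)) = -12/5/144 = -12/5*1/144 = -1/60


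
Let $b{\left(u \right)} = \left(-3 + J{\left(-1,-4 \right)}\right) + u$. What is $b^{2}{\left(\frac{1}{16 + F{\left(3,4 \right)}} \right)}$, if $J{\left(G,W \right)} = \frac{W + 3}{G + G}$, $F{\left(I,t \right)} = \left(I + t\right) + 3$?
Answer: $\frac{1024}{169} \approx 6.0592$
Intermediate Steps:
$F{\left(I,t \right)} = 3 + I + t$
$J{\left(G,W \right)} = \frac{3 + W}{2 G}$
$b{\left(u \right)} = - \frac{5}{2} + u$ ($b{\left(u \right)} = \left(-3 + \frac{3 - 4}{2 \left(-1\right)}\right) + u = \left(-3 + \frac{1}{2} \left(-1\right) \left(-1\right)\right) + u = \left(-3 + \frac{1}{2}\right) + u = - \frac{5}{2} + u$)
$b^{2}{\left(\frac{1}{16 + F{\left(3,4 \right)}} \right)} = \left(- \frac{5}{2} + \frac{1}{16 + \left(3 + 3 + 4\right)}\right)^{2} = \left(- \frac{5}{2} + \frac{1}{16 + 10}\right)^{2} = \left(- \frac{5}{2} + \frac{1}{26}\right)^{2} = \left(- \frac{32}{13}\right)^{2} = \frac{1024}{169}$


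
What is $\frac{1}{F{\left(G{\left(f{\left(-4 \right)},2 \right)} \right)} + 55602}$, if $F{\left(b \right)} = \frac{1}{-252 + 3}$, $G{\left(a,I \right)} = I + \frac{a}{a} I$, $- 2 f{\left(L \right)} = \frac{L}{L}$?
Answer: $\frac{249}{13844897} \approx 1.7985 \cdot 10^{-5}$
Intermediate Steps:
$f{\left(L \right)} = - \frac{1}{2}$ ($f{\left(L \right)} = - \frac{L \frac{1}{L}}{2} = \left(- \frac{1}{2}\right) 1 = - \frac{1}{2}$)
$G{\left(a,I \right)} = 2 I$ ($G{\left(a,I \right)} = I + 1 I = I + I = 2 I$)
$F{\left(b \right)} = - \frac{1}{249}$ ($F{\left(b \right)} = \frac{1}{-249} = - \frac{1}{249}$)
$\frac{1}{F{\left(G{\left(f{\left(-4 \right)},2 \right)} \right)} + 55602} = \frac{1}{- \frac{1}{249} + 55602} = \frac{1}{\frac{13844897}{249}} = \frac{249}{13844897}$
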